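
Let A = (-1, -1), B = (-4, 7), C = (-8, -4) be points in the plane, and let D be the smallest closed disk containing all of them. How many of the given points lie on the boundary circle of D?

2

Side lengths²: AB² = 73, AC² = 58, BC² = 137.
Since BC² = 137 ≥ 73 + 58 = 131, the angle opposite BC is not acute, so the smallest enclosing circle has BC as diameter.
Centre = midpoint of BC = (-6, 1.5), r² = 137/4 = 34.25.
The points at distance exactly r from the centre are B, C — 2 points.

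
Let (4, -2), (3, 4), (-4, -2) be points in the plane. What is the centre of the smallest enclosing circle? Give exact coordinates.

Call the three points A, B, C in the order given.
Side lengths²: AB² = 37, AC² = 64, BC² = 85.
Since BC² = 85 < 64 + 37 = 101, the triangle is acute, so the smallest enclosing circle is the circumcircle.
Circumcentre = (0, 5/12), r² = 3145/144.
Centre = (0, 5/12).

(0, 5/12)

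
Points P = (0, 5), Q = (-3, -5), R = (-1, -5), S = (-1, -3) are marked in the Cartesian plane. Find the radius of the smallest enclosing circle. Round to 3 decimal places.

5.220

The farthest pair is P–Q with squared distance 109. The circle on this segment as diameter has centre (-1.5, 0) and r² = 109/4 = 27.25.
Check R: distance² to centre = 25.25 ≤ 27.25, so it lies inside.
All remaining points lie in this disk, and no smaller disk contains both endpoints, so this is the minimum enclosing circle.
r = √(27.25) ≈ 5.220.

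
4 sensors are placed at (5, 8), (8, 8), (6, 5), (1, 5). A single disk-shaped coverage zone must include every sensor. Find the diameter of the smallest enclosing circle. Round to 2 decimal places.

7.62

The minimum enclosing circle of a finite set is fixed by two of the points (as a diameter) or three (as a circumcircle).
The farthest pair is (8, 8)–(1, 5) with squared distance 58. The circle on this segment as diameter has centre (4.5, 6.5) and r² = 58/4 = 14.5.
Check (5, 8): distance² to centre = 2.5 ≤ 14.5, so it lies inside.
All remaining points lie in this disk, and no smaller disk contains both endpoints, so this is the minimum enclosing circle.
Diameter = 2r = 2√(14.5) ≈ 7.62.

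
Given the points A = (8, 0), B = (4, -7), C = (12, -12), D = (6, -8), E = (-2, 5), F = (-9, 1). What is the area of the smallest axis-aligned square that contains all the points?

The bounding box has width 21 and height 17.
An axis-aligned square enclosing the set must have side ≥ max(width, height).
So the minimum side is max(21, 17) = 21.
Area = 21² = 441.

441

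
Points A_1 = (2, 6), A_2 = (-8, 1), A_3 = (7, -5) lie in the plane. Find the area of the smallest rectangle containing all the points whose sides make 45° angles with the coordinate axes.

157.5

In coordinates u = x + y, v = x − y the rectangle is axis-aligned; the map (x,y)→(u,v) scales areas by 2.
u-values: 8, -7, 2; range = 8 − (-7) = 15.
v-values: -4, -9, 12; range = 12 − (-9) = 21.
Area = (15 × 21) / 2 = 157.5.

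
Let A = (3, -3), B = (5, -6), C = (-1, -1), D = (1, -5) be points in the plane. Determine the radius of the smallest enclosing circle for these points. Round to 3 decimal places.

3.905

The farthest pair is B–C with squared distance 61. The circle on this segment as diameter has centre (2, -3.5) and r² = 61/4 = 15.25.
Check A: distance² to centre = 1.25 ≤ 15.25, so it lies inside.
All remaining points lie in this disk, and no smaller disk contains both endpoints, so this is the minimum enclosing circle.
r = √(15.25) ≈ 3.905.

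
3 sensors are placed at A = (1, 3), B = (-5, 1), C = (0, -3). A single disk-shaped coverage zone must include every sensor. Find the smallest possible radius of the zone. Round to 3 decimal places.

3.623

Side lengths²: AB² = 40, AC² = 37, BC² = 41.
Since BC² = 41 < 40 + 37 = 77, the triangle is acute, so the smallest enclosing circle is the circumcircle.
Circumcentre = (-49/34, 11/34), r² = 7585/578.
r = √(7585/578) ≈ 3.623.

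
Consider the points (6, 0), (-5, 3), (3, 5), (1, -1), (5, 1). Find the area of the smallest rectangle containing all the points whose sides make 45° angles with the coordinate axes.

70

In coordinates u = x + y, v = x − y the rectangle is axis-aligned; the map (x,y)→(u,v) scales areas by 2.
u-values: 6, -2, 8, 0, 6; range = 8 − (-2) = 10.
v-values: 6, -8, -2, 2, 4; range = 6 − (-8) = 14.
Area = (10 × 14) / 2 = 70.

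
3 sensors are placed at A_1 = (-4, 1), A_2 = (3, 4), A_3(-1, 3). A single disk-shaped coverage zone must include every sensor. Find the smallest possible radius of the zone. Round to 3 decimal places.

Side lengths²: A_1A_2² = 58, A_1A_3² = 13, A_2A_3² = 17.
Since A_1A_2² = 58 ≥ 17 + 13 = 30, the angle opposite A_1A_2 is not acute, so the smallest enclosing circle has A_1A_2 as diameter.
Centre = midpoint of A_1A_2 = (-0.5, 2.5), r² = 58/4 = 14.5.
r = √(14.5) ≈ 3.808.

3.808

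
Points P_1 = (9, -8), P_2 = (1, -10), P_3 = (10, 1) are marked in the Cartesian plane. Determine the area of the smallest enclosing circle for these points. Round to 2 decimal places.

Side lengths²: P_1P_2² = 68, P_1P_3² = 82, P_2P_3² = 202.
Since P_2P_3² = 202 ≥ 82 + 68 = 150, the angle opposite P_2P_3 is not acute, so the smallest enclosing circle has P_2P_3 as diameter.
Centre = midpoint of P_2P_3 = (5.5, -4.5), r² = 202/4 = 50.5.
Area = π·r² = π·50.5 ≈ 158.65.

158.65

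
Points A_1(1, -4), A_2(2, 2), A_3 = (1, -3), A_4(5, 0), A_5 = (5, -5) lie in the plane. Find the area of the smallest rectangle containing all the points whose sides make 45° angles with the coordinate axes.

40

In coordinates u = x + y, v = x − y the rectangle is axis-aligned; the map (x,y)→(u,v) scales areas by 2.
u-values: -3, 4, -2, 5, 0; range = 5 − (-3) = 8.
v-values: 5, 0, 4, 5, 10; range = 10 − 0 = 10.
Area = (8 × 10) / 2 = 40.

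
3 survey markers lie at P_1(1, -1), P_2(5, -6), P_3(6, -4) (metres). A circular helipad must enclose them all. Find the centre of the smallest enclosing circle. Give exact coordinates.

Side lengths²: P_1P_2² = 41, P_1P_3² = 34, P_2P_3² = 5.
Since P_1P_2² = 41 ≥ 34 + 5 = 39, the angle opposite P_1P_2 is not acute, so the smallest enclosing circle has P_1P_2 as diameter.
Centre = midpoint of P_1P_2 = (3, -3.5), r² = 41/4 = 10.25.
Centre = (3, -3.5).

(3, -3.5)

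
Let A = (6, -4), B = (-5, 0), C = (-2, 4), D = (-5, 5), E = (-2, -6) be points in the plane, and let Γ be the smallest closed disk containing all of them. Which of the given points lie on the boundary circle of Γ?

The farthest pair is A–D with squared distance 202. The circle on this segment as diameter has centre (0.5, 0.5) and r² = 202/4 = 50.5.
Check B: distance² to centre = 30.5 ≤ 50.5, so it lies inside.
All remaining points lie in this disk, and no smaller disk contains both endpoints, so this is the minimum enclosing circle.
The points at distance exactly r from the centre are A, D — 2 points.

A, D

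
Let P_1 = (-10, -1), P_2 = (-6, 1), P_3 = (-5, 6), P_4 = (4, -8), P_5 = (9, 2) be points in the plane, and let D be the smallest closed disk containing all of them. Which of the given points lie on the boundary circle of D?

P_1, P_4, P_5

The minimum enclosing circle of a finite set is fixed by two of the points (as a diameter) or three (as a circumcircle).
The farthest pair is P_1–P_5 with squared distance 370. The circle on this segment as diameter has centre (-0.5, 0.5) and r² = 370/4 = 92.5.
Check P_2: distance² to centre = 30.5 ≤ 92.5, so it lies inside.
All remaining points lie in this disk, and no smaller disk contains both endpoints, so this is the minimum enclosing circle.
The points at distance exactly r from the centre are P_1, P_4, P_5 — 3 points.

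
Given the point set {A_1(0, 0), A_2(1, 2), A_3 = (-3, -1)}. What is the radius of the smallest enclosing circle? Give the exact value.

2.5

Side lengths²: A_1A_2² = 5, A_1A_3² = 10, A_2A_3² = 25.
Since A_2A_3² = 25 ≥ 10 + 5 = 15, the angle opposite A_2A_3 is not acute, so the smallest enclosing circle has A_2A_3 as diameter.
Centre = midpoint of A_2A_3 = (-1, 0.5), r² = 25/4 = 6.25.
r = √(6.25) = 2.5.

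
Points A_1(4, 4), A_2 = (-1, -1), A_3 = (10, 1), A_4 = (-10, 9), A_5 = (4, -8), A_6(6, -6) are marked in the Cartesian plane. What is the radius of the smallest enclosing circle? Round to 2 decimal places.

A smallest enclosing disk is always determined by at most three of the input points on its boundary.
The minimum enclosing circle is determined by three boundary points: A_3, A_4, A_5.
Their circumcentre is (-23/19, 75/38) with r² = 182845/1444.
The farthest remaining point A_6 is at distance² 166885/1444 ≤ 182845/1444.
r = √(182845/1444) ≈ 11.25.

11.25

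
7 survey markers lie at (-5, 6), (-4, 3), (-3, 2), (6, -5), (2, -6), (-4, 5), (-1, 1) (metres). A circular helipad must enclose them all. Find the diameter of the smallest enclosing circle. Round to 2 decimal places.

15.56

The farthest pair is (-5, 6)–(6, -5) with squared distance 242. The circle on this segment as diameter has centre (0.5, 0.5) and r² = 242/4 = 60.5.
Check (-4, 3): distance² to centre = 26.5 ≤ 60.5, so it lies inside.
All remaining points lie in this disk, and no smaller disk contains both endpoints, so this is the minimum enclosing circle.
Diameter = 2r = 2√(60.5) ≈ 15.56.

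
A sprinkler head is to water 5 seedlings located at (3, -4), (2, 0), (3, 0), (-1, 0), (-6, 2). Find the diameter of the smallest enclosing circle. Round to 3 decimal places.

A smallest enclosing disk is always determined by at most three of the input points on its boundary.
The farthest pair is (3, -4)–(-6, 2) with squared distance 117. The circle on this segment as diameter has centre (-1.5, -1) and r² = 117/4 = 29.25.
Check (2, 0): distance² to centre = 13.25 ≤ 29.25, so it lies inside.
All remaining points lie in this disk, and no smaller disk contains both endpoints, so this is the minimum enclosing circle.
Diameter = 2r = 2√(29.25) ≈ 10.817.

10.817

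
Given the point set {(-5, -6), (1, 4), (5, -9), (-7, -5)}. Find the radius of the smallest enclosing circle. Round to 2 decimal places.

7.40

By Welzl's lemma the MEC is supported by two points (diametrically opposite) or three points (on a circumcircle).
The minimum enclosing circle is determined by three boundary points: (1, 4), (5, -9), (-7, -5).
Their circumcentre is (3/14, -47/14) with r² = 5365/98.
The farthest remaining point (-5, -6) is at distance² 3349/98 ≤ 5365/98.
r = √(5365/98) ≈ 7.40.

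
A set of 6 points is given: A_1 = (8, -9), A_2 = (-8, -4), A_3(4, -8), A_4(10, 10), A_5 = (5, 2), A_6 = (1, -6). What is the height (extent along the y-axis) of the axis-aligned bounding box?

max y = 10, min y = -9, so height = 19.

19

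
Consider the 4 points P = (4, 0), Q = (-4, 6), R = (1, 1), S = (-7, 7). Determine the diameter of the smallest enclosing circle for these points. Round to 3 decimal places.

13.038

The farthest pair is P–S with squared distance 170. The circle on this segment as diameter has centre (-1.5, 3.5) and r² = 170/4 = 42.5.
Check Q: distance² to centre = 12.5 ≤ 42.5, so it lies inside.
All remaining points lie in this disk, and no smaller disk contains both endpoints, so this is the minimum enclosing circle.
Diameter = 2r = 2√(42.5) ≈ 13.038.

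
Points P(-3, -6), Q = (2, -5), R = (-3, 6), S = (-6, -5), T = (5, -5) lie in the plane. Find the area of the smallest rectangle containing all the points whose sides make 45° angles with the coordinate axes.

In coordinates u = x + y, v = x − y the rectangle is axis-aligned; the map (x,y)→(u,v) scales areas by 2.
u-values: -9, -3, 3, -11, 0; range = 3 − (-11) = 14.
v-values: 3, 7, -9, -1, 10; range = 10 − (-9) = 19.
Area = (14 × 19) / 2 = 133.

133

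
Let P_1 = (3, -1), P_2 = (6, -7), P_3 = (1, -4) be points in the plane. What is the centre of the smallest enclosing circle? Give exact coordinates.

(61/14, -57/14)

Side lengths²: P_1P_2² = 45, P_1P_3² = 13, P_2P_3² = 34.
Since P_1P_2² = 45 < 34 + 13 = 47, the triangle is acute, so the smallest enclosing circle is the circumcircle.
Circumcentre = (61/14, -57/14), r² = 1105/98.
Centre = (61/14, -57/14).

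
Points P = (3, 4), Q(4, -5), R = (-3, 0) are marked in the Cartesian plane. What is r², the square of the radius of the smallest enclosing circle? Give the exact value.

19721/841

Side lengths²: PQ² = 82, PR² = 52, QR² = 74.
Since PQ² = 82 < 74 + 52 = 126, the triangle is acute, so the smallest enclosing circle is the circumcircle.
Circumcentre = (52/29, -20/29), r² = 19721/841.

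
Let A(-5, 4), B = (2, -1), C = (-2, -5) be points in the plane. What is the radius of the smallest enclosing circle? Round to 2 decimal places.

4.81

Side lengths²: AB² = 74, AC² = 90, BC² = 32.
Since AC² = 90 < 74 + 32 = 106, the triangle is acute, so the smallest enclosing circle is the circumcircle.
Circumcentre = (-2.75, -0.25), r² = 23.125.
r = √(23.125) ≈ 4.81.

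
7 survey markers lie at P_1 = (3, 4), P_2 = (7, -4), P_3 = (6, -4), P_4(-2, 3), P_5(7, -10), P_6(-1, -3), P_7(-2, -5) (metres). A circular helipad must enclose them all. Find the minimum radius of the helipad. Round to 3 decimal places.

The farthest pair is P_4–P_5 with squared distance 250. The circle on this segment as diameter has centre (2.5, -3.5) and r² = 250/4 = 62.5.
Check P_1: distance² to centre = 56.5 ≤ 62.5, so it lies inside.
All remaining points lie in this disk, and no smaller disk contains both endpoints, so this is the minimum enclosing circle.
r = √(62.5) ≈ 7.906.

7.906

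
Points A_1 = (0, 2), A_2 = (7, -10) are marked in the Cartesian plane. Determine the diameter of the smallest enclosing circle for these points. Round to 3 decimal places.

13.892

The smallest circle enclosing two points has them as diameter endpoints.
Centre = midpoint = (3.5, -4); r² = |A_1A_2|²/4 = 193/4 = 48.25.
Diameter = 2r = 2√(48.25) ≈ 13.892.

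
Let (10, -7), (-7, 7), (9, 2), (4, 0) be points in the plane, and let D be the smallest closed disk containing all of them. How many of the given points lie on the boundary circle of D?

2

By Welzl's lemma the MEC is supported by two points (diametrically opposite) or three points (on a circumcircle).
The farthest pair is (10, -7)–(-7, 7) with squared distance 485. The circle on this segment as diameter has centre (1.5, 0) and r² = 485/4 = 121.25.
Check (9, 2): distance² to centre = 60.25 ≤ 121.25, so it lies inside.
All remaining points lie in this disk, and no smaller disk contains both endpoints, so this is the minimum enclosing circle.
The points at distance exactly r from the centre are (10, -7), (-7, 7) — 2 points.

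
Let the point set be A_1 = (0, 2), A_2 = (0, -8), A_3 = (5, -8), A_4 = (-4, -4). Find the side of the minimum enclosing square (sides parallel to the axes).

10

The bounding box has width 9 and height 10.
An axis-aligned square enclosing the set must have side ≥ max(width, height).
So the minimum side is max(9, 10) = 10.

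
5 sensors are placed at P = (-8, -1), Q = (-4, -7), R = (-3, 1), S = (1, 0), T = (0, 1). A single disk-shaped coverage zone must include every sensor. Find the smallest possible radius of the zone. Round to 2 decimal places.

4.84

The minimum enclosing circle is determined by three boundary points: P, Q, S.
Their circumcentre is (-96/29, -64/29) with r² = 19721/841.
The farthest remaining point T is at distance² 17865/841 ≤ 19721/841.
r = √(19721/841) ≈ 4.84.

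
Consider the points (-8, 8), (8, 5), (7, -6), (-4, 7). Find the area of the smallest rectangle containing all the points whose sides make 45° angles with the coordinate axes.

188.5

In coordinates u = x + y, v = x − y the rectangle is axis-aligned; the map (x,y)→(u,v) scales areas by 2.
u-values: 0, 13, 1, 3; range = 13 − 0 = 13.
v-values: -16, 3, 13, -11; range = 13 − (-16) = 29.
Area = (13 × 29) / 2 = 188.5.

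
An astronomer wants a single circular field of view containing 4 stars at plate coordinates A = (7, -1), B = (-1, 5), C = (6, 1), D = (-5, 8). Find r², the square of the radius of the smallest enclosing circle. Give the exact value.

56.25

The farthest pair is A–D with squared distance 225. The circle on this segment as diameter has centre (1, 3.5) and r² = 225/4 = 56.25.
Check B: distance² to centre = 6.25 ≤ 56.25, so it lies inside.
All remaining points lie in this disk, and no smaller disk contains both endpoints, so this is the minimum enclosing circle.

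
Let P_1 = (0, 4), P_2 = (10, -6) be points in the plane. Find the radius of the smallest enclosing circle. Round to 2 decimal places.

7.07

The smallest circle enclosing two points has them as diameter endpoints.
Centre = midpoint = (5, -1); r² = |P_1P_2|²/4 = 200/4 = 50.
r = √50 ≈ 7.07.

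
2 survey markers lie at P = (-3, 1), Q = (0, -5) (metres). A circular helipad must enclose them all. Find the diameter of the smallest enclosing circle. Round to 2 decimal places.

6.71

The smallest circle enclosing two points has them as diameter endpoints.
Centre = midpoint = (-1.5, -2); r² = |PQ|²/4 = 45/4 = 11.25.
Diameter = 2r = 2√(11.25) ≈ 6.71.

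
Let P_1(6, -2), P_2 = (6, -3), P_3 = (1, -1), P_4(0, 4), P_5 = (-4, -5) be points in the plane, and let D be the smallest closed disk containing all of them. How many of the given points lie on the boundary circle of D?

A smallest enclosing disk is always determined by at most three of the input points on its boundary.
The minimum enclosing circle is determined by three boundary points: P_2, P_4, P_5.
Their circumcentre is (43/82, -133/82) with r² = 107185/3362.
The farthest remaining point P_1 is at distance² 101281/3362 ≤ 107185/3362.
The points at distance exactly r from the centre are P_2, P_4, P_5 — 3 points.

3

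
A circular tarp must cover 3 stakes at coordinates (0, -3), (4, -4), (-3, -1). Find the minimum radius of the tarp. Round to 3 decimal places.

Call the three points A, B, C in the order given.
Side lengths²: AB² = 17, AC² = 13, BC² = 58.
Since BC² = 58 ≥ 17 + 13 = 30, the angle opposite BC is not acute, so the smallest enclosing circle has BC as diameter.
Centre = midpoint of BC = (0.5, -2.5), r² = 58/4 = 14.5.
r = √(14.5) ≈ 3.808.

3.808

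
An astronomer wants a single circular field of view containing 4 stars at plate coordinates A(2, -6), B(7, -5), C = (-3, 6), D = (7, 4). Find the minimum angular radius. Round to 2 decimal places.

7.43

A smallest enclosing disk is always determined by at most three of the input points on its boundary.
The farthest pair is B–C with squared distance 221. The circle on this segment as diameter has centre (2, 0.5) and r² = 221/4 = 55.25.
Check A: distance² to centre = 42.25 ≤ 55.25, so it lies inside.
All remaining points lie in this disk, and no smaller disk contains both endpoints, so this is the minimum enclosing circle.
r = √(55.25) ≈ 7.43.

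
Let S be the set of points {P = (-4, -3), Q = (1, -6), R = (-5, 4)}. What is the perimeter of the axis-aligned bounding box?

32

Width = max x − min x = 1 − (-5) = 6.
Height = max y − min y = 4 − (-6) = 10.
Perimeter = 2(6 + 10) = 32.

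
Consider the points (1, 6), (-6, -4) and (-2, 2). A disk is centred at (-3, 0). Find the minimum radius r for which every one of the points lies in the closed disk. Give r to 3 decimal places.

The required radius is the distance from (-3, 0) to the farthest point.
Squared distances: 52, 25, 5.
Maximum is 52, attained at (1, 6).
r = √52 ≈ 7.211.

7.211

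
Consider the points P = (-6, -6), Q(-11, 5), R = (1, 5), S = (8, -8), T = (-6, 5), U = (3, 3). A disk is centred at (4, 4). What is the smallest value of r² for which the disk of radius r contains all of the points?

The required radius is the distance from (4, 4) to the farthest point.
Squared distances: 200, 226, 10, 160, 101, 2.
Maximum is 226, attained at Q.

226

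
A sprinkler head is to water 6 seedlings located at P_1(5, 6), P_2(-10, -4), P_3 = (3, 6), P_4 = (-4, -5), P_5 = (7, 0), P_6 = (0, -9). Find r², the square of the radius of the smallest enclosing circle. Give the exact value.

8125/98

The minimum enclosing circle is determined by three boundary points: P_1, P_2, P_6.
Their circumcentre is (-25/14, -1/14) with r² = 8125/98.
The farthest remaining point P_5 is at distance² 7565/98 ≤ 8125/98.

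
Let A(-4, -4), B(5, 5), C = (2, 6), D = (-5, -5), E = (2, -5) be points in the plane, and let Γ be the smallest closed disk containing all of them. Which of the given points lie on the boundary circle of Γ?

B, D

A smallest enclosing disk is always determined by at most three of the input points on its boundary.
The farthest pair is B–D with squared distance 200. The circle on this segment as diameter has centre (0, 0) and r² = 200/4 = 50.
Check A: distance² to centre = 32 ≤ 50, so it lies inside.
All remaining points lie in this disk, and no smaller disk contains both endpoints, so this is the minimum enclosing circle.
The points at distance exactly r from the centre are B, D — 2 points.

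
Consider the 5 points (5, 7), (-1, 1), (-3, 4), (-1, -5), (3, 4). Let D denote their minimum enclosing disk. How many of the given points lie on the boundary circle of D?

2

By Welzl's lemma the MEC is supported by two points (diametrically opposite) or three points (on a circumcircle).
The farthest pair is (5, 7)–(-1, -5) with squared distance 180. The circle on this segment as diameter has centre (2, 1) and r² = 180/4 = 45.
Check (-1, 1): distance² to centre = 9 ≤ 45, so it lies inside.
All remaining points lie in this disk, and no smaller disk contains both endpoints, so this is the minimum enclosing circle.
The points at distance exactly r from the centre are (5, 7), (-1, -5) — 2 points.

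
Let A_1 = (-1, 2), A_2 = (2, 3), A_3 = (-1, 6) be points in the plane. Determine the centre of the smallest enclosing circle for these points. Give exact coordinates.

Side lengths²: A_1A_2² = 10, A_1A_3² = 16, A_2A_3² = 18.
Since A_2A_3² = 18 < 16 + 10 = 26, the triangle is acute, so the smallest enclosing circle is the circumcircle.
Circumcentre = (0, 4), r² = 5.
Centre = (0, 4).

(0, 4)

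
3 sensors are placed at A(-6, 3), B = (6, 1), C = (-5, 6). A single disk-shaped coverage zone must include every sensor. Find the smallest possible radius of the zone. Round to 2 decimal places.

Side lengths²: AB² = 148, AC² = 10, BC² = 146.
Since AB² = 148 < 146 + 10 = 156, the triangle is acute, so the smallest enclosing circle is the circumcircle.
Circumcentre = (2/19, 50/19), r² = 13505/361.
r = √(13505/361) ≈ 6.12.

6.12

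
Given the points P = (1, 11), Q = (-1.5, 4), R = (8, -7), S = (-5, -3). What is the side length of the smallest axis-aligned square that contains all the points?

18

The bounding box has width 13 and height 18.
An axis-aligned square enclosing the set must have side ≥ max(width, height).
So the minimum side is max(13, 18) = 18.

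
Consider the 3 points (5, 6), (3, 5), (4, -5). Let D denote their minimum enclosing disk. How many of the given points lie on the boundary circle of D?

2

Call the three points A, B, C in the order given.
Side lengths²: AB² = 5, AC² = 122, BC² = 101.
Since AC² = 122 ≥ 101 + 5 = 106, the angle opposite AC is not acute, so the smallest enclosing circle has AC as diameter.
Centre = midpoint of AC = (4.5, 0.5), r² = 122/4 = 30.5.
The points at distance exactly r from the centre are (5, 6), (4, -5) — 2 points.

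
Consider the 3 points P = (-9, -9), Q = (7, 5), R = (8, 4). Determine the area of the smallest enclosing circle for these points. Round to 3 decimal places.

359.712

Side lengths²: PQ² = 452, PR² = 458, QR² = 2.
Since PR² = 458 ≥ 452 + 2 = 454, the angle opposite PR is not acute, so the smallest enclosing circle has PR as diameter.
Centre = midpoint of PR = (-0.5, -2.5), r² = 458/4 = 114.5.
Area = π·r² = π·114.5 ≈ 359.712.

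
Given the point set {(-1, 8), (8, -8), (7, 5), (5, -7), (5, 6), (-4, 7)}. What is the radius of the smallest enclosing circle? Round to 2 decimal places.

A smallest enclosing disk is always determined by at most three of the input points on its boundary.
The farthest pair is (8, -8)–(-4, 7) with squared distance 369. The circle on this segment as diameter has centre (2, -0.5) and r² = 369/4 = 92.25.
Check (-1, 8): distance² to centre = 81.25 ≤ 92.25, so it lies inside.
All remaining points lie in this disk, and no smaller disk contains both endpoints, so this is the minimum enclosing circle.
r = √(92.25) ≈ 9.60.

9.60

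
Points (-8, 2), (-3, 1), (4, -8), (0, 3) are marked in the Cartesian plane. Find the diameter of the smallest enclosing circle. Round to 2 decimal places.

The minimum enclosing circle of a finite set is fixed by two of the points (as a diameter) or three (as a circumcircle).
The farthest pair is (-8, 2)–(4, -8) with squared distance 244. The circle on this segment as diameter has centre (-2, -3) and r² = 244/4 = 61.
Check (-3, 1): distance² to centre = 17 ≤ 61, so it lies inside.
All remaining points lie in this disk, and no smaller disk contains both endpoints, so this is the minimum enclosing circle.
Diameter = 2r = 2√61 ≈ 15.62.

15.62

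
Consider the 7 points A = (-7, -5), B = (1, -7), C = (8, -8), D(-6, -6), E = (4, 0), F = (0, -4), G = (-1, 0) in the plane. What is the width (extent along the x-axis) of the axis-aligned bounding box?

max x = 8, min x = -7, so width = 15.

15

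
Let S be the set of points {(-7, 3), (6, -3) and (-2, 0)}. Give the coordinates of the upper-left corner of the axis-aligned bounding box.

(-7, 3)

x-range [-7, 6], y-range [-3, 3].
The upper-left corner is (-7, 3).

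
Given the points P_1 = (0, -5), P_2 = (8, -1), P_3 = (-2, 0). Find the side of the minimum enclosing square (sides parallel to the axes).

The bounding box has width 10 and height 5.
An axis-aligned square enclosing the set must have side ≥ max(width, height).
So the minimum side is max(10, 5) = 10.

10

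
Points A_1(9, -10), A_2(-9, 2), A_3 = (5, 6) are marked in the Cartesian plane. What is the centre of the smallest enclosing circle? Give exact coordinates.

Side lengths²: A_1A_2² = 468, A_1A_3² = 272, A_2A_3² = 212.
Since A_1A_2² = 468 < 272 + 212 = 484, the triangle is acute, so the smallest enclosing circle is the circumcircle.
Circumcentre = (0.2, -3.7), r² = 117.13.
Centre = (0.2, -3.7).

(0.2, -3.7)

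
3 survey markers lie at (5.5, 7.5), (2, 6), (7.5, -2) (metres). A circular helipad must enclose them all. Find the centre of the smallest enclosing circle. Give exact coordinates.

(5.55, 2.55)

Call the three points A, B, C in the order given.
Side lengths²: AB² = 14.5, AC² = 94.25, BC² = 94.25.
Since BC² = 94.25 < 94.25 + 14.5 = 108.75, the triangle is acute, so the smallest enclosing circle is the circumcircle.
Circumcentre = (5.55, 2.55), r² = 24.505.
Centre = (5.55, 2.55).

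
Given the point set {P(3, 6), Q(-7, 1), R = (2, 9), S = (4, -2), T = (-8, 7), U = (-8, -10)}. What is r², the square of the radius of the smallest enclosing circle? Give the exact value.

The minimum enclosing circle of a finite set is fixed by two of the points (as a diameter) or three (as a circumcircle).
The farthest pair is R–U with squared distance 461. The circle on this segment as diameter has centre (-3, -0.5) and r² = 461/4 = 115.25.
Check P: distance² to centre = 78.25 ≤ 115.25, so it lies inside.
All remaining points lie in this disk, and no smaller disk contains both endpoints, so this is the minimum enclosing circle.

115.25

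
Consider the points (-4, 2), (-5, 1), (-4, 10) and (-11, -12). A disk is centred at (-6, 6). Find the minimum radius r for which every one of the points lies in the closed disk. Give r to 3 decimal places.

18.682

The required radius is the distance from (-6, 6) to the farthest point.
Squared distances: 20, 26, 20, 349.
Maximum is 349, attained at (-11, -12).
r = √349 ≈ 18.682.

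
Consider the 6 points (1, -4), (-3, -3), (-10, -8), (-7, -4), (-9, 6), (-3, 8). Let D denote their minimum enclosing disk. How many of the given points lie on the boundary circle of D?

The farthest pair is (-10, -8)–(-3, 8) with squared distance 305. The circle on this segment as diameter has centre (-6.5, 0) and r² = 305/4 = 76.25.
Check (1, -4): distance² to centre = 72.25 ≤ 76.25, so it lies inside.
All remaining points lie in this disk, and no smaller disk contains both endpoints, so this is the minimum enclosing circle.
The points at distance exactly r from the centre are (-10, -8), (-3, 8) — 2 points.

2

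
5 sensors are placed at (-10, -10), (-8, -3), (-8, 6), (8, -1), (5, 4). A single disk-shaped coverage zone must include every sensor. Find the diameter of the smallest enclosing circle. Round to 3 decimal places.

The minimum enclosing circle is determined by three boundary points: (-10, -10), (-8, 6), (8, -1).
Their circumcentre is (-7/3, -17/6) with r² = 3965/36.
The farthest remaining point (5, 4) is at distance² 3617/36 ≤ 3965/36.
Diameter = 2r = 2√(3965/36) ≈ 20.989.

20.989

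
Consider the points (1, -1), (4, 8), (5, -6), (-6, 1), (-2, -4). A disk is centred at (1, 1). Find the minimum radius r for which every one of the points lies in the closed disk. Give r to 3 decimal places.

The required radius is the distance from (1, 1) to the farthest point.
Squared distances: 4, 58, 65, 49, 34.
Maximum is 65, attained at (5, -6).
r = √65 ≈ 8.062.

8.062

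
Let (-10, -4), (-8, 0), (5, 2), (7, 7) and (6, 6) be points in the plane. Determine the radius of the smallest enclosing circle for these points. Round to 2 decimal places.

10.12

The minimum enclosing circle of a finite set is fixed by two of the points (as a diameter) or three (as a circumcircle).
The farthest pair is (-10, -4)–(7, 7) with squared distance 410. The circle on this segment as diameter has centre (-1.5, 1.5) and r² = 410/4 = 102.5.
Check (-8, 0): distance² to centre = 44.5 ≤ 102.5, so it lies inside.
All remaining points lie in this disk, and no smaller disk contains both endpoints, so this is the minimum enclosing circle.
r = √(102.5) ≈ 10.12.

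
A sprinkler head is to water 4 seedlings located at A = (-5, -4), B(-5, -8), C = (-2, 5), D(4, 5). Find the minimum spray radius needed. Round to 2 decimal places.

The minimum enclosing circle of a finite set is fixed by two of the points (as a diameter) or three (as a circumcircle).
The farthest pair is B–D with squared distance 250. The circle on this segment as diameter has centre (-0.5, -1.5) and r² = 250/4 = 62.5.
Check A: distance² to centre = 26.5 ≤ 62.5, so it lies inside.
All remaining points lie in this disk, and no smaller disk contains both endpoints, so this is the minimum enclosing circle.
r = √(62.5) ≈ 7.91.

7.91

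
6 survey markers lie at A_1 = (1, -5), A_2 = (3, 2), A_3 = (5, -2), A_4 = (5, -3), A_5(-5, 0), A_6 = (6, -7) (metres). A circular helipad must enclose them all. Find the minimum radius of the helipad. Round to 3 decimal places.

A smallest enclosing disk is always determined by at most three of the input points on its boundary.
The farthest pair is A_5–A_6 with squared distance 170. The circle on this segment as diameter has centre (0.5, -3.5) and r² = 170/4 = 42.5.
Check A_1: distance² to centre = 2.5 ≤ 42.5, so it lies inside.
All remaining points lie in this disk, and no smaller disk contains both endpoints, so this is the minimum enclosing circle.
r = √(42.5) ≈ 6.519.

6.519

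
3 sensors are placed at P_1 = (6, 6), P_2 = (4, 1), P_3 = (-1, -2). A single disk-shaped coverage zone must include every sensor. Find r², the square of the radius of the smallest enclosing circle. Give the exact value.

28.25

Side lengths²: P_1P_2² = 29, P_1P_3² = 113, P_2P_3² = 34.
Since P_1P_3² = 113 ≥ 34 + 29 = 63, the angle opposite P_1P_3 is not acute, so the smallest enclosing circle has P_1P_3 as diameter.
Centre = midpoint of P_1P_3 = (2.5, 2), r² = 113/4 = 28.25.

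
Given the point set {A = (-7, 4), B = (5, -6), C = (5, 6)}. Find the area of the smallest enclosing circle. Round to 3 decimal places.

196.960

Side lengths²: AB² = 244, AC² = 148, BC² = 144.
Since AB² = 244 < 148 + 144 = 292, the triangle is acute, so the smallest enclosing circle is the circumcircle.
Circumcentre = (-1/6, 0), r² = 2257/36.
Area = π·r² = π·2257/36 ≈ 196.960.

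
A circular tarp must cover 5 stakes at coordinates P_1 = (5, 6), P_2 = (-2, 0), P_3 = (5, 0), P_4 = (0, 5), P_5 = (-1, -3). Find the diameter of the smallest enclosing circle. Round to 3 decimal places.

A smallest enclosing disk is always determined by at most three of the input points on its boundary.
The farthest pair is P_1–P_5 with squared distance 117. The circle on this segment as diameter has centre (2, 1.5) and r² = 117/4 = 29.25.
Check P_2: distance² to centre = 18.25 ≤ 29.25, so it lies inside.
All remaining points lie in this disk, and no smaller disk contains both endpoints, so this is the minimum enclosing circle.
Diameter = 2r = 2√(29.25) ≈ 10.817.

10.817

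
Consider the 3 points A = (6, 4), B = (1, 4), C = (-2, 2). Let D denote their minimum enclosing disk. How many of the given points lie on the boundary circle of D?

2

Side lengths²: AB² = 25, AC² = 68, BC² = 13.
Since AC² = 68 ≥ 25 + 13 = 38, the angle opposite AC is not acute, so the smallest enclosing circle has AC as diameter.
Centre = midpoint of AC = (2, 3), r² = 68/4 = 17.
The points at distance exactly r from the centre are A, C — 2 points.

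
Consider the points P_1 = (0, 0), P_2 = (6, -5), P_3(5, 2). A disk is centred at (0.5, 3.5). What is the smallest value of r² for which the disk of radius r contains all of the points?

The required radius is the distance from (0.5, 3.5) to the farthest point.
Squared distances: 12.5, 102.5, 22.5.
Maximum is 102.5, attained at P_2.

102.5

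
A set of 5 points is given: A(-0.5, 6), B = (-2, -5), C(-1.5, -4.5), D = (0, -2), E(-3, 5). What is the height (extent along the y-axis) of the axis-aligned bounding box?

11

max y = 6, min y = -5, so height = 11.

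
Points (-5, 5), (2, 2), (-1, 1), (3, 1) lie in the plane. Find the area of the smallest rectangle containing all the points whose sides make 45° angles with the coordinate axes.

24

In coordinates u = x + y, v = x − y the rectangle is axis-aligned; the map (x,y)→(u,v) scales areas by 2.
u-values: 0, 4, 0, 4; range = 4 − 0 = 4.
v-values: -10, 0, -2, 2; range = 2 − (-10) = 12.
Area = (4 × 12) / 2 = 24.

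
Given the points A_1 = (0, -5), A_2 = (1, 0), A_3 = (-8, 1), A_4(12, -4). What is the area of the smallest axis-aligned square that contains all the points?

The bounding box has width 20 and height 6.
An axis-aligned square enclosing the set must have side ≥ max(width, height).
So the minimum side is max(20, 6) = 20.
Area = 20² = 400.

400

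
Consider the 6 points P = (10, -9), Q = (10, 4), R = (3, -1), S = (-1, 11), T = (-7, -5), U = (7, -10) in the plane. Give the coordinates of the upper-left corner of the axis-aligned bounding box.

x-range [-7, 10], y-range [-10, 11].
The upper-left corner is (-7, 11).

(-7, 11)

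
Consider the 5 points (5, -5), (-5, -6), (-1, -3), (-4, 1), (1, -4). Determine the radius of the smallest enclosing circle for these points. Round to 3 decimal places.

By Welzl's lemma the MEC is supported by two points (diametrically opposite) or three points (on a circumcircle).
The minimum enclosing circle is determined by three boundary points: (5, -5), (-5, -6), (-4, 1).
Their circumcentre is (-11/46, -143/46) with r² = 32825/1058.
The farthest remaining point (1, -4) is at distance² 2465/1058 ≤ 32825/1058.
r = √(32825/1058) ≈ 5.570.

5.570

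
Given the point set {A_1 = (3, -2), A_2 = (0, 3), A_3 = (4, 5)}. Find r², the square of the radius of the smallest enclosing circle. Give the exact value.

2125/169

Side lengths²: A_1A_2² = 34, A_1A_3² = 50, A_2A_3² = 20.
Since A_1A_3² = 50 < 34 + 20 = 54, the triangle is acute, so the smallest enclosing circle is the circumcircle.
Circumcentre = (42/13, 20/13), r² = 2125/169.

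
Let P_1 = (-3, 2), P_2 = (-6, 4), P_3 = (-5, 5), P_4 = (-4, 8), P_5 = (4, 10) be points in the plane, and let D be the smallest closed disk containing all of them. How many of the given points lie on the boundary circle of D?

2

A smallest enclosing disk is always determined by at most three of the input points on its boundary.
The farthest pair is P_2–P_5 with squared distance 136. The circle on this segment as diameter has centre (-1, 7) and r² = 136/4 = 34.
Check P_1: distance² to centre = 29 ≤ 34, so it lies inside.
All remaining points lie in this disk, and no smaller disk contains both endpoints, so this is the minimum enclosing circle.
The points at distance exactly r from the centre are P_2, P_5 — 2 points.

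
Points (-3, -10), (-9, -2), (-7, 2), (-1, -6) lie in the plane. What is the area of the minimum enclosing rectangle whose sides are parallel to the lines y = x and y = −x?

64

In coordinates u = x + y, v = x − y the rectangle is axis-aligned; the map (x,y)→(u,v) scales areas by 2.
u-values: -13, -11, -5, -7; range = -5 − (-13) = 8.
v-values: 7, -7, -9, 5; range = 7 − (-9) = 16.
Area = (8 × 16) / 2 = 64.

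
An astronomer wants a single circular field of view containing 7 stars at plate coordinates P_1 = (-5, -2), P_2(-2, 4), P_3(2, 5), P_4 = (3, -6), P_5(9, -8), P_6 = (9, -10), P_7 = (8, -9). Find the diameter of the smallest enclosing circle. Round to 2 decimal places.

By Welzl's lemma the MEC is supported by two points (diametrically opposite) or three points (on a circumcircle).
The farthest pair is P_2–P_6 with squared distance 317. The circle on this segment as diameter has centre (3.5, -3) and r² = 317/4 = 79.25.
Check P_1: distance² to centre = 73.25 ≤ 79.25, so it lies inside.
All remaining points lie in this disk, and no smaller disk contains both endpoints, so this is the minimum enclosing circle.
Diameter = 2r = 2√(79.25) ≈ 17.80.

17.80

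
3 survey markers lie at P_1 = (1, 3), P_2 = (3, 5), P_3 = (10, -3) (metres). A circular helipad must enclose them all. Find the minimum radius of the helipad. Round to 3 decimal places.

Side lengths²: P_1P_2² = 8, P_1P_3² = 117, P_2P_3² = 113.
Since P_1P_3² = 117 < 113 + 8 = 121, the triangle is acute, so the smallest enclosing circle is the circumcircle.
Circumcentre = (5.7, 0.3), r² = 29.38.
r = √(29.38) ≈ 5.420.

5.420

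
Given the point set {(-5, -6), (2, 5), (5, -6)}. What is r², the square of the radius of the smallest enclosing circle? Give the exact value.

Call the three points A, B, C in the order given.
Side lengths²: AB² = 170, AC² = 100, BC² = 130.
Since AB² = 170 < 130 + 100 = 230, the triangle is acute, so the smallest enclosing circle is the circumcircle.
Circumcentre = (0, -16/11), r² = 5525/121.

5525/121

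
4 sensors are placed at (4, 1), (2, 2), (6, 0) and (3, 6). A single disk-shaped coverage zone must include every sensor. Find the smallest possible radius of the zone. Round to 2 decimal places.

The minimum enclosing circle of a finite set is fixed by two of the points (as a diameter) or three (as a circumcircle).
The farthest pair is (6, 0)–(3, 6) with squared distance 45. The circle on this segment as diameter has centre (4.5, 3) and r² = 45/4 = 11.25.
Check (4, 1): distance² to centre = 4.25 ≤ 11.25, so it lies inside.
All remaining points lie in this disk, and no smaller disk contains both endpoints, so this is the minimum enclosing circle.
r = √(11.25) ≈ 3.35.

3.35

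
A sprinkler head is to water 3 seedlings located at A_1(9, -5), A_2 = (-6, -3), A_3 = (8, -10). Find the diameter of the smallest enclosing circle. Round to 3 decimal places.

Side lengths²: A_1A_2² = 229, A_1A_3² = 26, A_2A_3² = 245.
Since A_2A_3² = 245 < 229 + 26 = 255, the triangle is acute, so the smallest enclosing circle is the circumcircle.
Circumcentre = (27/22, -133/22), r² = 14885/242.
Diameter = 2r = 2√(14885/242) ≈ 15.685.

15.685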